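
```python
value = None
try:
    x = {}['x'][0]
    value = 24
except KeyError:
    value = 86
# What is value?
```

Step-by-step execution trace:
1. `x = {}['x'][0]` raises KeyError.
2. `value = 24` is not reached.
3. `except KeyError` matches → value = 86.
Result: 86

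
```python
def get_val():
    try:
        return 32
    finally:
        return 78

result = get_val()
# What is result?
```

Step-by-step execution trace:
1. `get_val()` enters try: `return 32` sets pending return value 32.
2. Before returning, `finally: return 78` runs and overrides the pending return.
3. get_val() returns 78 → result = 78.
Result: 78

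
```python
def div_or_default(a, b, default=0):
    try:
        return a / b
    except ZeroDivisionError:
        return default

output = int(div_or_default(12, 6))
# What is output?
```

Step-by-step execution trace:
1. `div_or_default(12, 6)` enters try: `return 12 / 6` → returns 2.0. No exception raised.
2. `except ZeroDivisionError` is skipped.
3. `int(2.0)` → 2 → output = 2.
Result: 2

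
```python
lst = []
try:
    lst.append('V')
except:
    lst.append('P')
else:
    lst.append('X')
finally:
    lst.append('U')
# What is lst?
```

Step-by-step execution trace:
1. try: `lst.append('V')` → lst = ['V']. No exception raised.
2. `except` is skipped.
3. `else` runs: `lst.append('X')` → lst = ['V', 'X'].
4. `finally` always runs: `lst.append('U')` → lst = ['V', 'X', 'U'].
Result: ['V', 'X', 'U']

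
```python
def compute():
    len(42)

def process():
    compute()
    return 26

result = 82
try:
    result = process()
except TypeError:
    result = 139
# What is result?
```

Step-by-step execution trace:
1. result starts at 82.
2. try: `process()` calls `compute()`.
3. `compute()` evaluates `len(42)`, which raises TypeError; it propagates through process (uncaught).
4. `return 26` in process is not reached; the assignment to result does not complete.
5. `except TypeError` matches → result = 139.
Result: 139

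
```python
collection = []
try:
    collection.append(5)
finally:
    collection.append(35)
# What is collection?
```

Step-by-step execution trace:
1. try: `collection.append(5)` → collection = [5].
2. The try body completes without raising.
3. finally always runs: `collection.append(35)` → collection = [5, 35].
Result: [5, 35]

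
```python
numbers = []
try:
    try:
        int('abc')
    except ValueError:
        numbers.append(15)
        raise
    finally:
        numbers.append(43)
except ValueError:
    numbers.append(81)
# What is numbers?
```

Step-by-step execution trace:
1. Inner try: `int('abc')` raises ValueError.
2. Inner `except ValueError` matches → `numbers.append(15)` → numbers = [15].
3. bare `raise` re-raises ValueError.
4. Inner `finally` runs during unwinding: `numbers.append(43)` → numbers = [15, 43].
5. Outer `except ValueError` matches → `numbers.append(81)` → numbers = [15, 43, 81].
Result: [15, 43, 81]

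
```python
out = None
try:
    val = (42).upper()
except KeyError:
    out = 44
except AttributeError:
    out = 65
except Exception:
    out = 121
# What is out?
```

Step-by-step execution trace:
1. `val = (42).upper()` raises AttributeError.
2. `except KeyError` does not match AttributeError; skipped.
3. `except AttributeError` matches → out = 65.
4. Remaining except clauses are skipped.
Result: 65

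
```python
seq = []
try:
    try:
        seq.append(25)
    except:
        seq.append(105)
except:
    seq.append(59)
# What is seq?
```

Step-by-step execution trace:
1. Inner try: `seq.append(25)` → seq = [25]. No exception raised.
2. Inner `except` is skipped.
3. Inner try completes normally; outer `except` is skipped.
Result: [25]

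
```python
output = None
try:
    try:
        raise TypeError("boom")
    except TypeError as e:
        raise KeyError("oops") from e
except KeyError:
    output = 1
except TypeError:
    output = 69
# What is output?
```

Step-by-step execution trace:
1. Inner try raises TypeError; inner `except TypeError as e` catches it.
2. `raise KeyError(...) from e` raises KeyError (TypeError is attached as __cause__, but only KeyError is active).
3. Outer `except KeyError` matches → output = 1.
4. `except TypeError` is not reached.
Result: 1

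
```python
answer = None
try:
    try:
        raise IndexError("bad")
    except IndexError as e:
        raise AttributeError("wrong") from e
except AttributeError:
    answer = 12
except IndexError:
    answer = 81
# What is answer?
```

Step-by-step execution trace:
1. Inner try raises IndexError; inner `except IndexError as e` catches it.
2. `raise AttributeError(...) from e` raises AttributeError (IndexError is attached as __cause__, but only AttributeError is active).
3. Outer `except AttributeError` matches → answer = 12.
4. `except IndexError` is not reached.
Result: 12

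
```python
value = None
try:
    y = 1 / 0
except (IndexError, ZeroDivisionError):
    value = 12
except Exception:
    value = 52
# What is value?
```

Step-by-step execution trace:
1. `y = 1 / 0` raises ZeroDivisionError.
2. `except (IndexError, ZeroDivisionError)` matches (ZeroDivisionError is in the tuple) → value = 12.
3. `except Exception` is not reached.
Result: 12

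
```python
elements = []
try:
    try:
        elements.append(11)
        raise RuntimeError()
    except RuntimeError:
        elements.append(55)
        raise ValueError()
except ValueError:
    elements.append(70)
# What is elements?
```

Step-by-step execution trace:
1. Inner try: `elements.append(11)` → elements = [11].
2. `raise RuntimeError()` raises RuntimeError.
3. Inner `except RuntimeError` matches → `elements.append(55)` → elements = [11, 55].
4. `raise ValueError()` raises ValueError; propagates to outer try.
5. Outer `except ValueError` matches → `elements.append(70)` → elements = [11, 55, 70].
Result: [11, 55, 70]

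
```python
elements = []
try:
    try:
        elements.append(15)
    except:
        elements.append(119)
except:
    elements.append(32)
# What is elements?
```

Step-by-step execution trace:
1. Inner try: `elements.append(15)` → elements = [15]. No exception raised.
2. Inner `except` is skipped.
3. Inner try completes normally; outer `except` is skipped.
Result: [15]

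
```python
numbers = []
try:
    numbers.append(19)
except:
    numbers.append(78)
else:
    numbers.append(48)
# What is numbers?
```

Step-by-step execution trace:
1. try: `numbers.append(19)` → numbers = [19]. No exception raised.
2. `except` is skipped.
3. `else` runs (try completed without exception): `numbers.append(48)` → numbers = [19, 48].
Result: [19, 48]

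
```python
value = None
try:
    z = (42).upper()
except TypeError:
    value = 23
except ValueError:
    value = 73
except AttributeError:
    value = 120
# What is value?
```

Step-by-step execution trace:
1. `z = (42).upper()` raises AttributeError.
2. `except TypeError` does not match AttributeError; skipped.
3. `except ValueError` does not match AttributeError; skipped.
4. `except AttributeError` matches → value = 120.
Result: 120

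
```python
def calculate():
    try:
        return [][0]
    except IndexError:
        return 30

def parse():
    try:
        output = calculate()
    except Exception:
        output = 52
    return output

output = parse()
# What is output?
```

Step-by-step execution trace:
1. `parse()` calls `calculate()`.
2. In calculate: `[][0]` raises IndexError; `except IndexError` catches it → returns 30.
3. In parse: `output = calculate()` → output = 30. No exception reaches parse.
4. `except Exception` is skipped; parse returns 30.
5. output = 30.
Result: 30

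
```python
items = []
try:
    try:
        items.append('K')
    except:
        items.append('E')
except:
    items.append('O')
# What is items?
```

Step-by-step execution trace:
1. Inner try: `items.append('K')` → items = ['K']. No exception raised.
2. Inner `except` is skipped.
3. Inner try completes normally; outer `except` is skipped.
Result: ['K']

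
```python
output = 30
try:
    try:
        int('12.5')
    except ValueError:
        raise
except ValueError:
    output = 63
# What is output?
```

Step-by-step execution trace:
1. Inner try: `int('12.5')` raises ValueError.
2. Inner `except ValueError` matches; bare `raise` re-raises the same ValueError.
3. Outer `except ValueError` matches → output = 63.
Result: 63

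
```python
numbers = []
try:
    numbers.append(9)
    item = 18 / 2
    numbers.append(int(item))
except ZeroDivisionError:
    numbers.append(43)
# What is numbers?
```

Step-by-step execution trace:
1. try: `numbers.append(9)` → numbers = [9].
2. `item = 18 / 2` → item = 9.0. No exception raised.
3. `numbers.append(int(item))` → numbers = [9, 9].
4. `except ZeroDivisionError` is skipped (no exception was raised).
Result: [9, 9]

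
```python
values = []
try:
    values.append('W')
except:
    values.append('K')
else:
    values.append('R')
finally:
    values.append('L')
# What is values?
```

Step-by-step execution trace:
1. try: `values.append('W')` → values = ['W']. No exception raised.
2. `except` is skipped.
3. `else` runs: `values.append('R')` → values = ['W', 'R'].
4. `finally` always runs: `values.append('L')` → values = ['W', 'R', 'L'].
Result: ['W', 'R', 'L']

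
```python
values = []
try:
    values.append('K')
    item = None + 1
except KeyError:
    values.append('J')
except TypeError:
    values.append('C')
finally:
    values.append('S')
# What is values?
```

Step-by-step execution trace:
1. try: `values.append('K')` → values = ['K'].
2. `item = None + 1` raises TypeError.
3. `except KeyError` does not match TypeError; skipped.
4. `except TypeError` matches → `values.append('C')` → values = ['K', 'C'].
5. finally always runs: `values.append('S')` → values = ['K', 'C', 'S'].
Result: ['K', 'C', 'S']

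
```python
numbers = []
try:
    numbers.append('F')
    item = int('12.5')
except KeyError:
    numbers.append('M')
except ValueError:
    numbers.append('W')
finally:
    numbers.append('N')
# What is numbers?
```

Step-by-step execution trace:
1. try: `numbers.append('F')` → numbers = ['F'].
2. `item = int('12.5')` raises ValueError.
3. `except KeyError` does not match ValueError; skipped.
4. `except ValueError` matches → `numbers.append('W')` → numbers = ['F', 'W'].
5. finally always runs: `numbers.append('N')` → numbers = ['F', 'W', 'N'].
Result: ['F', 'W', 'N']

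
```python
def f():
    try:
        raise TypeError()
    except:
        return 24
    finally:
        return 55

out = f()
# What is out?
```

Step-by-step execution trace:
1. `f()` enters try: `raise TypeError()` raises TypeError.
2. bare `except` matches → `return 24` sets pending return value 24.
3. Before returning, `finally: return 55` runs and overrides the pending return.
4. f() returns 55 → out = 55.
Result: 55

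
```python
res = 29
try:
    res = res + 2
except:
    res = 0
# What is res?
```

Step-by-step execution trace:
1. res starts at 29.
2. try: `res = res + 2` → res = 31. No exception raised.
3. `except` is skipped.
Result: 31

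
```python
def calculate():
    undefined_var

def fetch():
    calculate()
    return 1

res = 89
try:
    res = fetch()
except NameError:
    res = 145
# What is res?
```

Step-by-step execution trace:
1. res starts at 89.
2. try: `fetch()` calls `calculate()`.
3. `calculate()` evaluates `undefined_var`, which raises NameError; it propagates through fetch (uncaught).
4. `return 1` in fetch is not reached; the assignment to res does not complete.
5. `except NameError` matches → res = 145.
Result: 145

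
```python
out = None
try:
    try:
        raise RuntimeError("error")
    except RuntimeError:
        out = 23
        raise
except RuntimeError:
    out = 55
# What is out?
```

Step-by-step execution trace:
1. Inner try: `raise RuntimeError("error")` raises RuntimeError.
2. Inner `except RuntimeError` matches → out = 23.
3. bare `raise` re-raises the same RuntimeError.
4. Outer `except RuntimeError` matches → out = 55.
Result: 55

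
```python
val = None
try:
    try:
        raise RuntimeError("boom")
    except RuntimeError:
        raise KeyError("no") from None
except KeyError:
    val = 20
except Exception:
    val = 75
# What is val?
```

Step-by-step execution trace:
1. Inner try raises RuntimeError; inner `except RuntimeError` catches it.
2. `raise KeyError(...) from None` raises KeyError (from None suppresses __context__, but the active exception is still KeyError).
3. Outer `except KeyError` matches → val = 20.
4. `except Exception` is not reached.
Result: 20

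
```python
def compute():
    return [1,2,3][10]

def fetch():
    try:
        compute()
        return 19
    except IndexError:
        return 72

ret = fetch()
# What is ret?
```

Step-by-step execution trace:
1. `fetch()` calls `compute()`.
2. `compute()` evaluates `[1,2,3][10]`, which raises IndexError; it propagates to the caller.
3. `return 19` is not reached.
4. `except IndexError` in fetch matches → returns 72.
5. ret = 72.
Result: 72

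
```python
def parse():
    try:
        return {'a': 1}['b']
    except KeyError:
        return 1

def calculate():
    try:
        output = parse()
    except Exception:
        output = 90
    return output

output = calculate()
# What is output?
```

Step-by-step execution trace:
1. `calculate()` calls `parse()`.
2. In parse: `{'a': 1}['b']` raises KeyError; `except KeyError` catches it → returns 1.
3. In calculate: `output = parse()` → output = 1. No exception reaches calculate.
4. `except Exception` is skipped; calculate returns 1.
5. output = 1.
Result: 1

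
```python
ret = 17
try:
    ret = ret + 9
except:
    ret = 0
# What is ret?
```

Step-by-step execution trace:
1. ret starts at 17.
2. try: `ret = ret + 9` → ret = 26. No exception raised.
3. `except` is skipped.
Result: 26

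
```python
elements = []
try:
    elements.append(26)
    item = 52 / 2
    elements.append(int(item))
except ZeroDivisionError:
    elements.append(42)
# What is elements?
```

Step-by-step execution trace:
1. try: `elements.append(26)` → elements = [26].
2. `item = 52 / 2` → item = 26.0. No exception raised.
3. `elements.append(int(item))` → elements = [26, 26].
4. `except ZeroDivisionError` is skipped (no exception was raised).
Result: [26, 26]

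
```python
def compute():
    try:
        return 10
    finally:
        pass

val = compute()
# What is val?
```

Step-by-step execution trace:
1. `compute()` enters try: `return 10` sets pending return value 10.
2. Before returning, `finally: pass` runs (no effect).
3. compute() returns 10 → val = 10.
Result: 10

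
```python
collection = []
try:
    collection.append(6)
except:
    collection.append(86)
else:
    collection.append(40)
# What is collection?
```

Step-by-step execution trace:
1. try: `collection.append(6)` → collection = [6]. No exception raised.
2. `except` is skipped.
3. `else` runs (try completed without exception): `collection.append(40)` → collection = [6, 40].
Result: [6, 40]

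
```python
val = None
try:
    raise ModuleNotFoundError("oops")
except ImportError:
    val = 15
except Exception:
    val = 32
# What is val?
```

Step-by-step execution trace:
1. `raise ModuleNotFoundError(...)` raises ModuleNotFoundError.
2. `except ImportError` matches (ModuleNotFoundError is a subclass of ImportError) → val = 15.
3. `except Exception` is not reached.
Result: 15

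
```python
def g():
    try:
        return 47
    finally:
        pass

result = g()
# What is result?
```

Step-by-step execution trace:
1. `g()` enters try: `return 47` sets pending return value 47.
2. Before returning, `finally: pass` runs (no effect).
3. g() returns 47 → result = 47.
Result: 47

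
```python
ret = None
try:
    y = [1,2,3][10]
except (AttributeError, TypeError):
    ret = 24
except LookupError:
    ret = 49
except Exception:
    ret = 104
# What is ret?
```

Step-by-step execution trace:
1. `y = [1,2,3][10]` raises IndexError.
2. `except (AttributeError, TypeError)` does not match IndexError; skipped.
3. `except LookupError` matches (IndexError is a subclass of LookupError) → ret = 49.
4. `except Exception` is not reached.
Result: 49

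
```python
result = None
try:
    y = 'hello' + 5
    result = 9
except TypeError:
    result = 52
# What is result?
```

Step-by-step execution trace:
1. `y = 'hello' + 5` raises TypeError.
2. `result = 9` is not reached.
3. `except TypeError` matches → result = 52.
Result: 52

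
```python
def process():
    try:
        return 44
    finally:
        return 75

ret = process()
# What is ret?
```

Step-by-step execution trace:
1. `process()` enters try: `return 44` sets pending return value 44.
2. Before returning, `finally: return 75` runs and overrides the pending return.
3. process() returns 75 → ret = 75.
Result: 75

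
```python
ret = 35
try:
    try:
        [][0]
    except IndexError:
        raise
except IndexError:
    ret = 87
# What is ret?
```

Step-by-step execution trace:
1. Inner try: `[][0]` raises IndexError.
2. Inner `except IndexError` matches; bare `raise` re-raises the same IndexError.
3. Outer `except IndexError` matches → ret = 87.
Result: 87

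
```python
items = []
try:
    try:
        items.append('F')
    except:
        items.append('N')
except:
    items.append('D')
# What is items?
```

Step-by-step execution trace:
1. Inner try: `items.append('F')` → items = ['F']. No exception raised.
2. Inner `except` is skipped.
3. Inner try completes normally; outer `except` is skipped.
Result: ['F']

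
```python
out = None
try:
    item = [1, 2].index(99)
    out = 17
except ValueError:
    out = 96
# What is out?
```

Step-by-step execution trace:
1. `item = [1, 2].index(99)` raises ValueError.
2. `out = 17` is not reached.
3. `except ValueError` matches → out = 96.
Result: 96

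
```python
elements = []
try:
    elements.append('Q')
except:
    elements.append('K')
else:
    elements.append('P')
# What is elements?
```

Step-by-step execution trace:
1. try: `elements.append('Q')` → elements = ['Q']. No exception raised.
2. `except` is skipped.
3. `else` runs (try completed without exception): `elements.append('P')` → elements = ['Q', 'P'].
Result: ['Q', 'P']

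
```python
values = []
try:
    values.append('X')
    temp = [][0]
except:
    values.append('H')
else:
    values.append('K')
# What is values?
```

Step-by-step execution trace:
1. try: `values.append('X')` → values = ['X'].
2. `temp = [][0]` raises IndexError.
3. bare `except` matches → `values.append('H')` → values = ['X', 'H'].
4. `else` is skipped (an exception was raised).
Result: ['X', 'H']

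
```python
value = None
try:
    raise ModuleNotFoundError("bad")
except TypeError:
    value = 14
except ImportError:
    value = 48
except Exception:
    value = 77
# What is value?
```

Step-by-step execution trace:
1. `raise ModuleNotFoundError(...)` raises ModuleNotFoundError.
2. `except TypeError` does not match (ModuleNotFoundError is not a subclass of TypeError); skipped.
3. `except ImportError` matches (ModuleNotFoundError is a subclass of ImportError) → value = 48.
4. `except Exception` is not reached.
Result: 48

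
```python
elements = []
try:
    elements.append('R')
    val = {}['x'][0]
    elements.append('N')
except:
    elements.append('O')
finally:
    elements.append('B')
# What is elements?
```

Step-by-step execution trace:
1. try: `elements.append('R')` → elements = ['R'].
2. `val = {}['x'][0]` raises KeyError; `elements.append('N')` is not reached.
3. bare `except` matches → `elements.append('O')` → elements = ['R', 'O'].
4. finally always runs: `elements.append('B')` → elements = ['R', 'O', 'B'].
Result: ['R', 'O', 'B']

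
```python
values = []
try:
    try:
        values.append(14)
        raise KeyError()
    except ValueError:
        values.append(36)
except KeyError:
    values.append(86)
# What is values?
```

Step-by-step execution trace:
1. Inner try: `values.append(14)` → values = [14].
2. `raise KeyError()` raises KeyError.
3. Inner `except ValueError` does not match KeyError; exception propagates to outer try.
4. Outer `except KeyError` matches → `values.append(86)` → values = [14, 86].
Result: [14, 86]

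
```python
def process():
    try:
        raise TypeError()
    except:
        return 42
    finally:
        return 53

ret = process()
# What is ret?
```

Step-by-step execution trace:
1. `process()` enters try: `raise TypeError()` raises TypeError.
2. bare `except` matches → `return 42` sets pending return value 42.
3. Before returning, `finally: return 53` runs and overrides the pending return.
4. process() returns 53 → ret = 53.
Result: 53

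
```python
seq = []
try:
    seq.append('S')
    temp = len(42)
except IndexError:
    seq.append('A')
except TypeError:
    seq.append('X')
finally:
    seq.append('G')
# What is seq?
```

Step-by-step execution trace:
1. try: `seq.append('S')` → seq = ['S'].
2. `temp = len(42)` raises TypeError.
3. `except IndexError` does not match TypeError; skipped.
4. `except TypeError` matches → `seq.append('X')` → seq = ['S', 'X'].
5. finally always runs: `seq.append('G')` → seq = ['S', 'X', 'G'].
Result: ['S', 'X', 'G']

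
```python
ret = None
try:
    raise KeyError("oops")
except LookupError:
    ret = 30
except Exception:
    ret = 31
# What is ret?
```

Step-by-step execution trace:
1. `raise KeyError(...)` raises KeyError.
2. `except LookupError` matches (KeyError is a subclass of LookupError) → ret = 30.
3. `except Exception` is not reached.
Result: 30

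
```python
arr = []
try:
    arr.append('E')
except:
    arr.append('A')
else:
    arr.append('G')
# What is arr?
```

Step-by-step execution trace:
1. try: `arr.append('E')` → arr = ['E']. No exception raised.
2. `except` is skipped.
3. `else` runs (try completed without exception): `arr.append('G')` → arr = ['E', 'G'].
Result: ['E', 'G']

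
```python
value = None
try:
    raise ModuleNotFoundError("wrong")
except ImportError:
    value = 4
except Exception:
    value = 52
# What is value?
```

Step-by-step execution trace:
1. `raise ModuleNotFoundError(...)` raises ModuleNotFoundError.
2. `except ImportError` matches (ModuleNotFoundError is a subclass of ImportError) → value = 4.
3. `except Exception` is not reached.
Result: 4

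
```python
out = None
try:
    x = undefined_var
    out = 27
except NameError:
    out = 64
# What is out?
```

Step-by-step execution trace:
1. `x = undefined_var` raises NameError.
2. `out = 27` is not reached.
3. `except NameError` matches → out = 64.
Result: 64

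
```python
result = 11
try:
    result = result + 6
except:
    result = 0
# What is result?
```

Step-by-step execution trace:
1. result starts at 11.
2. try: `result = result + 6` → result = 17. No exception raised.
3. `except` is skipped.
Result: 17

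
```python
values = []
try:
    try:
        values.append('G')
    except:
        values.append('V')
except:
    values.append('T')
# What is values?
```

Step-by-step execution trace:
1. Inner try: `values.append('G')` → values = ['G']. No exception raised.
2. Inner `except` is skipped.
3. Inner try completes normally; outer `except` is skipped.
Result: ['G']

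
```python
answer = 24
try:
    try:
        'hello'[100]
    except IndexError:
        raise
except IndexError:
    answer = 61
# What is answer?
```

Step-by-step execution trace:
1. Inner try: `'hello'[100]` raises IndexError.
2. Inner `except IndexError` matches; bare `raise` re-raises the same IndexError.
3. Outer `except IndexError` matches → answer = 61.
Result: 61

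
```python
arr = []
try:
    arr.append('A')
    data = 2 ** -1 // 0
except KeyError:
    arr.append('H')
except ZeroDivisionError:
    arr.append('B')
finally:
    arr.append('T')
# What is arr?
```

Step-by-step execution trace:
1. try: `arr.append('A')` → arr = ['A'].
2. `data = 2 ** -1 // 0` raises ZeroDivisionError.
3. `except KeyError` does not match ZeroDivisionError; skipped.
4. `except ZeroDivisionError` matches → `arr.append('B')` → arr = ['A', 'B'].
5. finally always runs: `arr.append('T')` → arr = ['A', 'B', 'T'].
Result: ['A', 'B', 'T']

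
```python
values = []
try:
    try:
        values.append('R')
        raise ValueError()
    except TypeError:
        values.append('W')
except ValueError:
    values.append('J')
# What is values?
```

Step-by-step execution trace:
1. Inner try: `values.append('R')` → values = ['R'].
2. `raise ValueError()` raises ValueError.
3. Inner `except TypeError` does not match ValueError; exception propagates to outer try.
4. Outer `except ValueError` matches → `values.append('J')` → values = ['R', 'J'].
Result: ['R', 'J']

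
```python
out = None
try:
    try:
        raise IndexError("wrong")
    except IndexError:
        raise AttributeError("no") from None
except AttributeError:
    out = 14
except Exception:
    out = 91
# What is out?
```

Step-by-step execution trace:
1. Inner try raises IndexError; inner `except IndexError` catches it.
2. `raise AttributeError(...) from None` raises AttributeError (from None suppresses __context__, but the active exception is still AttributeError).
3. Outer `except AttributeError` matches → out = 14.
4. `except Exception` is not reached.
Result: 14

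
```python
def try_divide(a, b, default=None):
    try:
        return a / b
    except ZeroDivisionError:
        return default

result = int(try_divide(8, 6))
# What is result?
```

Step-by-step execution trace:
1. `try_divide(8, 6)` enters try: `return 8 / 6` → returns 1.3333333333333333. No exception raised.
2. `except ZeroDivisionError` is skipped.
3. `int(1.3333333333333333)` → 1 → result = 1.
Result: 1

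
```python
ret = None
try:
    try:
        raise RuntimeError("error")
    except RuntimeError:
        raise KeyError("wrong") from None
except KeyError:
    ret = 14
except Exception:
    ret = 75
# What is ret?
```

Step-by-step execution trace:
1. Inner try raises RuntimeError; inner `except RuntimeError` catches it.
2. `raise KeyError(...) from None` raises KeyError (from None suppresses __context__, but the active exception is still KeyError).
3. Outer `except KeyError` matches → ret = 14.
4. `except Exception` is not reached.
Result: 14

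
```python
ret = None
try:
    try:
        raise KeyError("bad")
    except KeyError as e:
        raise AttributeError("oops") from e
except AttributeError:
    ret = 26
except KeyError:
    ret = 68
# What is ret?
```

Step-by-step execution trace:
1. Inner try raises KeyError; inner `except KeyError as e` catches it.
2. `raise AttributeError(...) from e` raises AttributeError (KeyError is attached as __cause__, but only AttributeError is active).
3. Outer `except AttributeError` matches → ret = 26.
4. `except KeyError` is not reached.
Result: 26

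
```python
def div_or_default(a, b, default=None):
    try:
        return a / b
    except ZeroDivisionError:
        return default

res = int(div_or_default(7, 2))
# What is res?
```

Step-by-step execution trace:
1. `div_or_default(7, 2)` enters try: `return 7 / 2` → returns 3.5. No exception raised.
2. `except ZeroDivisionError` is skipped.
3. `int(3.5)` → 3 → res = 3.
Result: 3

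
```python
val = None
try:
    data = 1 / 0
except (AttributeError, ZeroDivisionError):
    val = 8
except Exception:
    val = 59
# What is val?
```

Step-by-step execution trace:
1. `data = 1 / 0` raises ZeroDivisionError.
2. `except (AttributeError, ZeroDivisionError)` matches (ZeroDivisionError is in the tuple) → val = 8.
3. `except Exception` is not reached.
Result: 8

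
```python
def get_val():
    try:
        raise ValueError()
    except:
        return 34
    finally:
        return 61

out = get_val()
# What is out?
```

Step-by-step execution trace:
1. `get_val()` enters try: `raise ValueError()` raises ValueError.
2. bare `except` matches → `return 34` sets pending return value 34.
3. Before returning, `finally: return 61` runs and overrides the pending return.
4. get_val() returns 61 → out = 61.
Result: 61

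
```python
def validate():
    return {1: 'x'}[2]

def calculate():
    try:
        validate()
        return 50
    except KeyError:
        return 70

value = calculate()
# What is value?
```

Step-by-step execution trace:
1. `calculate()` calls `validate()`.
2. `validate()` evaluates `{1: 'x'}[2]`, which raises KeyError; it propagates to the caller.
3. `return 50` is not reached.
4. `except KeyError` in calculate matches → returns 70.
5. value = 70.
Result: 70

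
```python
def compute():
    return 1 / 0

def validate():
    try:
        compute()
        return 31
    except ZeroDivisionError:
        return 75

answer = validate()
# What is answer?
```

Step-by-step execution trace:
1. `validate()` calls `compute()`.
2. `compute()` evaluates `1 / 0`, which raises ZeroDivisionError; it propagates to the caller.
3. `return 31` is not reached.
4. `except ZeroDivisionError` in validate matches → returns 75.
5. answer = 75.
Result: 75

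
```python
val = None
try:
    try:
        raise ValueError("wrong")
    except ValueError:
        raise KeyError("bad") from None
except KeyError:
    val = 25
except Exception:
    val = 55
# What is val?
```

Step-by-step execution trace:
1. Inner try raises ValueError; inner `except ValueError` catches it.
2. `raise KeyError(...) from None` raises KeyError (from None suppresses __context__, but the active exception is still KeyError).
3. Outer `except KeyError` matches → val = 25.
4. `except Exception` is not reached.
Result: 25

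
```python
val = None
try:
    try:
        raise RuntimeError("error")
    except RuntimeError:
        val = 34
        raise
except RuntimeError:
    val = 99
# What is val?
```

Step-by-step execution trace:
1. Inner try: `raise RuntimeError("error")` raises RuntimeError.
2. Inner `except RuntimeError` matches → val = 34.
3. bare `raise` re-raises the same RuntimeError.
4. Outer `except RuntimeError` matches → val = 99.
Result: 99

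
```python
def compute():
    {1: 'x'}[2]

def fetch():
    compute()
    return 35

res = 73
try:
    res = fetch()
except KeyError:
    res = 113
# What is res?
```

Step-by-step execution trace:
1. res starts at 73.
2. try: `fetch()` calls `compute()`.
3. `compute()` evaluates `{1: 'x'}[2]`, which raises KeyError; it propagates through fetch (uncaught).
4. `return 35` in fetch is not reached; the assignment to res does not complete.
5. `except KeyError` matches → res = 113.
Result: 113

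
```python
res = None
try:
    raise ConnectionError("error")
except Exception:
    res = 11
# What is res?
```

Step-by-step execution trace:
1. `raise ConnectionError(...)` raises ConnectionError.
2. `except Exception` matches (ConnectionError is a subclass of Exception) → res = 11.
Result: 11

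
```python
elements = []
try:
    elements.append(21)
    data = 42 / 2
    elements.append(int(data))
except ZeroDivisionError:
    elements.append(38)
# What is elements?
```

Step-by-step execution trace:
1. try: `elements.append(21)` → elements = [21].
2. `data = 42 / 2` → data = 21.0. No exception raised.
3. `elements.append(int(data))` → elements = [21, 21].
4. `except ZeroDivisionError` is skipped (no exception was raised).
Result: [21, 21]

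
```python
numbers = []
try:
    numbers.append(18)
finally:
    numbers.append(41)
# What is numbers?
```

Step-by-step execution trace:
1. try: `numbers.append(18)` → numbers = [18].
2. The try body completes without raising.
3. finally always runs: `numbers.append(41)` → numbers = [18, 41].
Result: [18, 41]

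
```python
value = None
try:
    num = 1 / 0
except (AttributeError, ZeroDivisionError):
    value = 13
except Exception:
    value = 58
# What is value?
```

Step-by-step execution trace:
1. `num = 1 / 0` raises ZeroDivisionError.
2. `except (AttributeError, ZeroDivisionError)` matches (ZeroDivisionError is in the tuple) → value = 13.
3. `except Exception` is not reached.
Result: 13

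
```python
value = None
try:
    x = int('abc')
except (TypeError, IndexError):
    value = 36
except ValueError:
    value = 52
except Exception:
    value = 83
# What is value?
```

Step-by-step execution trace:
1. `x = int('abc')` raises ValueError.
2. `except (TypeError, IndexError)` does not match ValueError; skipped.
3. `except ValueError` matches (exact type match) → value = 52.
4. `except Exception` is not reached.
Result: 52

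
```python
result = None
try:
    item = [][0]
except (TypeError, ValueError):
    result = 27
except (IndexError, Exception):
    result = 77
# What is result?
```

Step-by-step execution trace:
1. `item = [][0]` raises IndexError.
2. `except (TypeError, ValueError)` does not match IndexError; skipped.
3. `except (IndexError, Exception)` matches (IndexError is in the tuple) → result = 77.
Result: 77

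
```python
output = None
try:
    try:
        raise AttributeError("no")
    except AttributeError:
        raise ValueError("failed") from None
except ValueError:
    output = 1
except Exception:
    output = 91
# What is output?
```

Step-by-step execution trace:
1. Inner try raises AttributeError; inner `except AttributeError` catches it.
2. `raise ValueError(...) from None` raises ValueError (from None suppresses __context__, but the active exception is still ValueError).
3. Outer `except ValueError` matches → output = 1.
4. `except Exception` is not reached.
Result: 1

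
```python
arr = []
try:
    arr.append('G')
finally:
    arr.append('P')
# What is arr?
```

Step-by-step execution trace:
1. try: `arr.append('G')` → arr = ['G'].
2. The try body completes without raising.
3. finally always runs: `arr.append('P')` → arr = ['G', 'P'].
Result: ['G', 'P']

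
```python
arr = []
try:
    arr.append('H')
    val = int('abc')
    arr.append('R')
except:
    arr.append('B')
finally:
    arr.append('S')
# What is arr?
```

Step-by-step execution trace:
1. try: `arr.append('H')` → arr = ['H'].
2. `val = int('abc')` raises ValueError; `arr.append('R')` is not reached.
3. bare `except` matches → `arr.append('B')` → arr = ['H', 'B'].
4. finally always runs: `arr.append('S')` → arr = ['H', 'B', 'S'].
Result: ['H', 'B', 'S']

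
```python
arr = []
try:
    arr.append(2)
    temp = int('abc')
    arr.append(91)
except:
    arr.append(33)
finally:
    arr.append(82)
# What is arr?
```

Step-by-step execution trace:
1. try: `arr.append(2)` → arr = [2].
2. `temp = int('abc')` raises ValueError; `arr.append(91)` is not reached.
3. bare `except` matches → `arr.append(33)` → arr = [2, 33].
4. finally always runs: `arr.append(82)` → arr = [2, 33, 82].
Result: [2, 33, 82]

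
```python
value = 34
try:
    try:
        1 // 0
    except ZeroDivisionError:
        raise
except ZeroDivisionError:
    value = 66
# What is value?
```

Step-by-step execution trace:
1. Inner try: `1 // 0` raises ZeroDivisionError.
2. Inner `except ZeroDivisionError` matches; bare `raise` re-raises the same ZeroDivisionError.
3. Outer `except ZeroDivisionError` matches → value = 66.
Result: 66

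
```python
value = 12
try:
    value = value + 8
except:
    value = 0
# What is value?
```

Step-by-step execution trace:
1. value starts at 12.
2. try: `value = value + 8` → value = 20. No exception raised.
3. `except` is skipped.
Result: 20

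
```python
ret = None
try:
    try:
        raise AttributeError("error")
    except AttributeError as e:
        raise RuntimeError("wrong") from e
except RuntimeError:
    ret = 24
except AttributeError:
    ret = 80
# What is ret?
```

Step-by-step execution trace:
1. Inner try raises AttributeError; inner `except AttributeError as e` catches it.
2. `raise RuntimeError(...) from e` raises RuntimeError (AttributeError is attached as __cause__, but only RuntimeError is active).
3. Outer `except RuntimeError` matches → ret = 24.
4. `except AttributeError` is not reached.
Result: 24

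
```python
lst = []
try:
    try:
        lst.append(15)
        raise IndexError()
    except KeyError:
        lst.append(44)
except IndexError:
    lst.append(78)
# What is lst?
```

Step-by-step execution trace:
1. Inner try: `lst.append(15)` → lst = [15].
2. `raise IndexError()` raises IndexError.
3. Inner `except KeyError` does not match IndexError; exception propagates to outer try.
4. Outer `except IndexError` matches → `lst.append(78)` → lst = [15, 78].
Result: [15, 78]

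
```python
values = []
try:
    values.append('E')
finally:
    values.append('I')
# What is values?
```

Step-by-step execution trace:
1. try: `values.append('E')` → values = ['E'].
2. The try body completes without raising.
3. finally always runs: `values.append('I')` → values = ['E', 'I'].
Result: ['E', 'I']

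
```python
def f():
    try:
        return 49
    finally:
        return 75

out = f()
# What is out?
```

Step-by-step execution trace:
1. `f()` enters try: `return 49` sets pending return value 49.
2. Before returning, `finally: return 75` runs and overrides the pending return.
3. f() returns 75 → out = 75.
Result: 75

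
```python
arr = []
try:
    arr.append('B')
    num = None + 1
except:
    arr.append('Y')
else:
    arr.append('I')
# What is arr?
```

Step-by-step execution trace:
1. try: `arr.append('B')` → arr = ['B'].
2. `num = None + 1` raises TypeError.
3. bare `except` matches → `arr.append('Y')` → arr = ['B', 'Y'].
4. `else` is skipped (an exception was raised).
Result: ['B', 'Y']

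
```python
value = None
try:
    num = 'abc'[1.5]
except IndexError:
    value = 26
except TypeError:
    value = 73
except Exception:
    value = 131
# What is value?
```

Step-by-step execution trace:
1. `num = 'abc'[1.5]` raises TypeError.
2. `except IndexError` does not match TypeError; skipped.
3. `except TypeError` matches → value = 73.
4. Remaining except clauses are skipped.
Result: 73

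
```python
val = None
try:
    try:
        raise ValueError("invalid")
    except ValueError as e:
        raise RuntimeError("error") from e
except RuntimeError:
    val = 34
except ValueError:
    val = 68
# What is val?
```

Step-by-step execution trace:
1. Inner try raises ValueError; inner `except ValueError as e` catches it.
2. `raise RuntimeError(...) from e` raises RuntimeError (ValueError is attached as __cause__, but only RuntimeError is active).
3. Outer `except RuntimeError` matches → val = 34.
4. `except ValueError` is not reached.
Result: 34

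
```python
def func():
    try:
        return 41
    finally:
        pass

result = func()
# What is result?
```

Step-by-step execution trace:
1. `func()` enters try: `return 41` sets pending return value 41.
2. Before returning, `finally: pass` runs (no effect).
3. func() returns 41 → result = 41.
Result: 41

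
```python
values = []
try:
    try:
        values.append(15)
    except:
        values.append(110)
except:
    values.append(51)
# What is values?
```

Step-by-step execution trace:
1. Inner try: `values.append(15)` → values = [15]. No exception raised.
2. Inner `except` is skipped.
3. Inner try completes normally; outer `except` is skipped.
Result: [15]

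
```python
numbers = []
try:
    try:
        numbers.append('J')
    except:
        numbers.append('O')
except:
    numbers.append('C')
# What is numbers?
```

Step-by-step execution trace:
1. Inner try: `numbers.append('J')` → numbers = ['J']. No exception raised.
2. Inner `except` is skipped.
3. Inner try completes normally; outer `except` is skipped.
Result: ['J']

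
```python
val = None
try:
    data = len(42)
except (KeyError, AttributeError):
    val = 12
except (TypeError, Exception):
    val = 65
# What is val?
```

Step-by-step execution trace:
1. `data = len(42)` raises TypeError.
2. `except (KeyError, AttributeError)` does not match TypeError; skipped.
3. `except (TypeError, Exception)` matches (TypeError is in the tuple) → val = 65.
Result: 65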